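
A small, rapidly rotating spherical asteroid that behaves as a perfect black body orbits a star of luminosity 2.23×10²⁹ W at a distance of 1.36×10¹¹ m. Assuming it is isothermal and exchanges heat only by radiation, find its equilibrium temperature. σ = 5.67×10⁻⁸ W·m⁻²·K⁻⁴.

First find the stellar flux at distance d: S = L/(4πd²) = 2.23×10²⁹/(4π·(1.36×10¹¹)²) = 9.594×10⁵ W/m².
For an isothermal sphere, absorbed (1−a)S·πr² = emitted σ·4πr²·T⁴, so T⁴ = (1−a)S/(4σ).
T⁴ = 1.00·9.594×10⁵/(4·5.67×10⁻⁸) = 4.230×10¹² K⁴.

T ≈ 1430 K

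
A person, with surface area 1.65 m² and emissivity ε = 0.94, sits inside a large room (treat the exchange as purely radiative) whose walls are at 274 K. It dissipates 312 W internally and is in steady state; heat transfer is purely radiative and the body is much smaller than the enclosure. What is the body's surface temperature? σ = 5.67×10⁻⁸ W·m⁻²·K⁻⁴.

For a small grey body in a large enclosure, net radiated power = εσA(T⁴ − T_w⁴).
Steady state: P = εσA(T⁴ − T_w⁴) with A = 1.65 m².
T⁴ = P/(εσA) + T_w⁴ = 312/(0.94·5.67×10⁻⁸·1.650) + (274)⁴
    = 3.548×10⁹ + 5.636×10⁹ = 9.184×10⁹ K⁴.

T ≈ 310 K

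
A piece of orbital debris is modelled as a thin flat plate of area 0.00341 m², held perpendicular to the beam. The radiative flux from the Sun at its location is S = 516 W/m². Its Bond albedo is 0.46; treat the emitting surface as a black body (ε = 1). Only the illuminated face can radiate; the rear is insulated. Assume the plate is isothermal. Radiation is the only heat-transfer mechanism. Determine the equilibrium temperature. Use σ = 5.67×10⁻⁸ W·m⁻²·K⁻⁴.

At equilibrium, absorbed power = emitted power.
Absorbing cross-section = A = 0.003410 m²; emitting surface = A = 0.003410 m² (ratio 1).
(1−a)S·A_cross = εσ·A_surf·T⁴  ⇒  T⁴ = (1−a)S/(1σ).
T⁴ = 0.540·516/(1·5.67×10⁻⁸) = 4.914×10⁹ K⁴.
T = (4.914×10⁹)^(1/4).

T ≈ 265 K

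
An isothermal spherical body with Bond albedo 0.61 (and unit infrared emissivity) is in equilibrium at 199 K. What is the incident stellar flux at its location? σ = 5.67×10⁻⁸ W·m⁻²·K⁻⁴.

(1−a)S·πr² = σ·4πr²·T⁴ ⇒ S = 4σT⁴/(1−a).
S = 4·5.67×10⁻⁸·1.568×10⁹/0.390.

S ≈ 912 W/m²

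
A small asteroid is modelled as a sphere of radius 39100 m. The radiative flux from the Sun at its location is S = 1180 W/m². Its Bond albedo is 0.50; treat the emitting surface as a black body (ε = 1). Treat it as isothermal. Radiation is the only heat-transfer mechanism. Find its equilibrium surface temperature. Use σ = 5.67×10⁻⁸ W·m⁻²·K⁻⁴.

At equilibrium, absorbed power = emitted power.
Absorbing cross-section = πr² = 4.803×10⁹ m²; emitting surface = 4πr² = 1.921×10¹⁰ m² (ratio 4).
(1−a)S·A_cross = εσ·A_surf·T⁴  ⇒  T⁴ = (1−a)S/(4σ).
T⁴ = 0.500·1180/(4·5.67×10⁻⁸) = 2.601×10⁹ K⁴.
T = (2.601×10⁹)^(1/4).

T ≈ 226 K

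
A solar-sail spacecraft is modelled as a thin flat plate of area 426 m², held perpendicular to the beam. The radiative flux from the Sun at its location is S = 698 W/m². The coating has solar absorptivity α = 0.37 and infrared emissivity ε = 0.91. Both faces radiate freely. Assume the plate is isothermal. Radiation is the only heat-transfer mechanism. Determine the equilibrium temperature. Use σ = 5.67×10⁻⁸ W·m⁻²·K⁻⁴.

At equilibrium, absorbed power = emitted power.
Absorbing cross-section = A = 426.0 m²; emitting surface = 2A = 852.0 m² (ratio 2).
αS·A_cross = εσ·A_surf·T⁴  ⇒  T⁴ = αS/(ε·2σ).
T⁴ = 0.370·698/(0.91·2·5.67×10⁻⁸) = 2.503×10⁹ K⁴.
T = (2.503×10⁹)^(1/4).

T ≈ 224 K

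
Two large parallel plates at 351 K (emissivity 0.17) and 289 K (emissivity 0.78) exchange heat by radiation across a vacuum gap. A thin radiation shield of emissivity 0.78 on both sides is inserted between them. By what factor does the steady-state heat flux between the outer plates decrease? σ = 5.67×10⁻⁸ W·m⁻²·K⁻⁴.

Without shield: q₀ = σΔ(T⁴)/(1/ε₁+1/ε₂−1) with denominator 6.164.
With shield the two gaps are in series; the resistances add: (1/ε₁+1/ε_s−1)+(1/ε_s+1/ε₂−1) = 6.164+1.564 = 7.729.
Heat-flux ratio q₀/q = 7.729/6.164.

factor ≈ 1.25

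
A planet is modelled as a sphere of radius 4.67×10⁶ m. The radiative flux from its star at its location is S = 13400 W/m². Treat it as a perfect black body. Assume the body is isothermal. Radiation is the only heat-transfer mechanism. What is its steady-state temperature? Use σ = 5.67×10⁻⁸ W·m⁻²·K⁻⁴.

T ≈ 493 K

At equilibrium, absorbed power = emitted power.
Absorbing cross-section = πr² = 6.851×10¹³ m²; emitting surface = 4πr² = 2.741×10¹⁴ m² (ratio 4).
S·A_cross = εσ·A_surf·T⁴  ⇒  T⁴ = S/(4σ).
T⁴ = 1.00·13400/(4·5.67×10⁻⁸) = 5.908×10¹⁰ K⁴.
T = (5.908×10¹⁰)^(1/4).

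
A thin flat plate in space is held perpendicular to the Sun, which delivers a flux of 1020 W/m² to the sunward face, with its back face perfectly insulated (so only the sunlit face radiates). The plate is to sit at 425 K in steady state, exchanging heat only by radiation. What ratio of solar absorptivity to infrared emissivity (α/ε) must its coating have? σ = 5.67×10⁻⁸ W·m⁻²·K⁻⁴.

α/ε ≈ 1.81

Balance: αS·A = εσ·1A·T⁴ ⇒ α/ε = σT⁴/S.
α/ε = 5.67×10⁻⁸·(425)⁴/1020 = 5.67×10⁻⁸·3.263×10¹⁰/1020.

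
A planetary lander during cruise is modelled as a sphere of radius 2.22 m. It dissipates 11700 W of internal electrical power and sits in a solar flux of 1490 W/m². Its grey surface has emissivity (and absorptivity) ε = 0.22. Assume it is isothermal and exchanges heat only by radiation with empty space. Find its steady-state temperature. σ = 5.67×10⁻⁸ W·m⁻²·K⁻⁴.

At steady state, absorbed solar power + internal power = radiated power.
Absorbed: α·S·A_cross = 0.22·1490·15.48 = 5075 W (cross-section πr²).
Total input = 5075 + 11700 = 16780 W.
Radiated: εσ·A_surf·T⁴ with A_surf = 4πr² = 61.93 m².
T⁴ = 16780/(0.22·5.67×10⁻⁸·61.93) = 2.171×10¹⁰ K⁴.

T ≈ 384 K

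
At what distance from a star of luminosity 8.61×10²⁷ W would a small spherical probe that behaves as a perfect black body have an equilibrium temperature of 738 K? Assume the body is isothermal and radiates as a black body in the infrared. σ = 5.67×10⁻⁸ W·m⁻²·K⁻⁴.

For an isothermal black-emitting sphere, (1−a)S·πr² = σ·4πr²·T⁴ ⇒ S = 4σT⁴/(1−a).
S = 4·5.67×10⁻⁸·(738)⁴/1.00 = 67280 W/m².
Flux falls as S = L/(4πd²), so d = √(L/(4πS)) = √(8.61×10²⁷/(4π·67280)).

d ≈ 1.01×10¹¹ m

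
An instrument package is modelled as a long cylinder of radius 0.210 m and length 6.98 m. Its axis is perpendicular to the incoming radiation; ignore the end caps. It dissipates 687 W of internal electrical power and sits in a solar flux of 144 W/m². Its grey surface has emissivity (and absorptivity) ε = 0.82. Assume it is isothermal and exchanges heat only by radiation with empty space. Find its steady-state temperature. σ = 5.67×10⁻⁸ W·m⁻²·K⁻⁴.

At steady state, absorbed solar power + internal power = radiated power.
Absorbed: α·S·A_cross = 0.82·144·2.932 = 346.2 W (cross-section 2rL).
Total input = 346.2 + 687 = 1033 W.
Radiated: εσ·A_surf·T⁴ with A_surf = 2πrL = 9.210 m².
T⁴ = 1033/(0.82·5.67×10⁻⁸·9.210) = 2.413×10⁹ K⁴.

T ≈ 222 K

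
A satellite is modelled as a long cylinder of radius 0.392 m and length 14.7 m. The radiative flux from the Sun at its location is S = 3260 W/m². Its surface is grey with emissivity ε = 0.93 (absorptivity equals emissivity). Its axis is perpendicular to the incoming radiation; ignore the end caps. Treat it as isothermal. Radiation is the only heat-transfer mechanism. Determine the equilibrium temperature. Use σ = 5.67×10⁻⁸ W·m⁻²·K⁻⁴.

T ≈ 368 K

At equilibrium, absorbed power = emitted power.
Absorbing cross-section = 2rL = 11.52 m²; emitting surface = 2πrL = 36.21 m² (ratio π).
εS·A_cross = εσ·A_surf·T⁴  ⇒  T⁴ = S/(πσ)   (ε cancels).
T⁴ = 3260/(π·5.67×10⁻⁸) = 1.830×10¹⁰ K⁴.
T = (1.830×10¹⁰)^(1/4).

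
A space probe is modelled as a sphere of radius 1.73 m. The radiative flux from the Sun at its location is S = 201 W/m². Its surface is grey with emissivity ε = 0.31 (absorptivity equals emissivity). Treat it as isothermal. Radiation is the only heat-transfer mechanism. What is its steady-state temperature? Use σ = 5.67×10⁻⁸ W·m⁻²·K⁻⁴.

T ≈ 173 K

At equilibrium, absorbed power = emitted power.
Absorbing cross-section = πr² = 9.402 m²; emitting surface = 4πr² = 37.61 m² (ratio 4).
εS·A_cross = εσ·A_surf·T⁴  ⇒  T⁴ = S/(4σ)   (ε cancels).
T⁴ = 201/(4·5.67×10⁻⁸) = 8.862×10⁸ K⁴.
T = (8.862×10⁸)^(1/4).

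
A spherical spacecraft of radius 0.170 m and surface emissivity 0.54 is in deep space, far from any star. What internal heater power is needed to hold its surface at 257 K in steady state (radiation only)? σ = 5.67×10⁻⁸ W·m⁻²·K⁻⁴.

P ≈ 48.5 W

P = εσ·4πr²·T⁴.
4πr² = 0.3632 m²; T⁴ = 4.362×10⁹ K⁴.
P = 0.54·5.67×10⁻⁸·0.3632·4.362×10⁹.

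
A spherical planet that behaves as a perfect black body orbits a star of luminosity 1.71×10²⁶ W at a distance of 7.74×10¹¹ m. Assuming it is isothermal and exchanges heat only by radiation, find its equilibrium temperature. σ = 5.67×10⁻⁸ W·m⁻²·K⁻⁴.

T ≈ 100 K

First find the stellar flux at distance d: S = L/(4πd²) = 1.71×10²⁶/(4π·(7.74×10¹¹)²) = 22.71 W/m².
For an isothermal sphere, absorbed (1−a)S·πr² = emitted σ·4πr²·T⁴, so T⁴ = (1−a)S/(4σ).
T⁴ = 1.00·22.71/(4·5.67×10⁻⁸) = 1.002×10⁸ K⁴.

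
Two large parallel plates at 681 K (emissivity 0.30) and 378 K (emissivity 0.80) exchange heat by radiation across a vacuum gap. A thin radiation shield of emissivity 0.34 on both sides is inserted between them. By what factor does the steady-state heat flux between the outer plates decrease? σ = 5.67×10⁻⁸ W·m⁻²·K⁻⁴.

factor ≈ 2.36

Without shield: q₀ = σΔ(T⁴)/(1/ε₁+1/ε₂−1) with denominator 3.583.
With shield the two gaps are in series; the resistances add: (1/ε₁+1/ε_s−1)+(1/ε_s+1/ε₂−1) = 5.275+3.191 = 8.466.
Heat-flux ratio q₀/q = 8.466/3.583.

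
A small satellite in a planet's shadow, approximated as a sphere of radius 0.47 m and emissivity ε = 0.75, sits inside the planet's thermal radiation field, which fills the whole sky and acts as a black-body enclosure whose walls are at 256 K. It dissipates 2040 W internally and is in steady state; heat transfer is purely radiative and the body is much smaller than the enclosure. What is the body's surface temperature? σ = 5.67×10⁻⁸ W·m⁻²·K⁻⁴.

For a small grey body in a large enclosure, net radiated power = εσA(T⁴ − T_w⁴).
Steady state: P = εσA(T⁴ − T_w⁴) with A = 4πr² = 2.776 m².
T⁴ = P/(εσA) + T_w⁴ = 2040/(0.75·5.67×10⁻⁸·2.776) + (256)⁴
    = 1.728×10¹⁰ + 4.295×10⁹ = 2.158×10¹⁰ K⁴.

T ≈ 383 K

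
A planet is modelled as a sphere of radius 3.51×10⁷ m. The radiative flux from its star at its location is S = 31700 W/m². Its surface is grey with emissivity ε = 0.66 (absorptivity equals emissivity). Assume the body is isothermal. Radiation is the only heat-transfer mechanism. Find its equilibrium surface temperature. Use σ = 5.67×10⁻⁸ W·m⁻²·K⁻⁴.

T ≈ 611 K

At equilibrium, absorbed power = emitted power.
Absorbing cross-section = πr² = 3.870×10¹⁵ m²; emitting surface = 4πr² = 1.548×10¹⁶ m² (ratio 4).
εS·A_cross = εσ·A_surf·T⁴  ⇒  T⁴ = S/(4σ)   (ε cancels).
T⁴ = 31700/(4·5.67×10⁻⁸) = 1.398×10¹¹ K⁴.
T = (1.398×10¹¹)^(1/4).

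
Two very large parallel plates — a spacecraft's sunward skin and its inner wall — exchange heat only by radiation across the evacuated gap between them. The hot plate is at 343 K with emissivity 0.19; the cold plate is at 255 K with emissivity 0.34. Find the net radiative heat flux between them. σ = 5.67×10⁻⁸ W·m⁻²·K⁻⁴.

q ≈ 75.7 W/m²

For two infinite grey parallel plates, q = σ(T₁⁴ − T₂⁴)/(1/ε₁ + 1/ε₂ − 1).
T₁⁴ − T₂⁴ = 1.384×10¹⁰ − 4.228×10⁹ = 9.613×10⁹ K⁴.
1/ε₁ + 1/ε₂ − 1 = 5.263 + 2.941 − 1 = 7.204.
q = 5.67×10⁻⁸ × 9.613×10⁹ / 7.204.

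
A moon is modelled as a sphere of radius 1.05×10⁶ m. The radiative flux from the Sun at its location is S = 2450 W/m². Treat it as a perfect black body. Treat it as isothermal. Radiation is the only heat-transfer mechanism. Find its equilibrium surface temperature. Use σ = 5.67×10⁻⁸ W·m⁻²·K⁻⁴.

T ≈ 322 K

At equilibrium, absorbed power = emitted power.
Absorbing cross-section = πr² = 3.464×10¹² m²; emitting surface = 4πr² = 1.385×10¹³ m² (ratio 4).
S·A_cross = εσ·A_surf·T⁴  ⇒  T⁴ = S/(4σ).
T⁴ = 1.00·2450/(4·5.67×10⁻⁸) = 1.080×10¹⁰ K⁴.
T = (1.080×10¹⁰)^(1/4).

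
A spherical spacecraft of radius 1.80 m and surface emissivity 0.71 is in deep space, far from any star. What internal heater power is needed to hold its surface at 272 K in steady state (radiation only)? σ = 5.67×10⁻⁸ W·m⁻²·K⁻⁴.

P = εσ·4πr²·T⁴.
4πr² = 40.72 m²; T⁴ = 5.474×10⁹ K⁴.
P = 0.71·5.67×10⁻⁸·40.72·5.474×10⁹.

P ≈ 8970 W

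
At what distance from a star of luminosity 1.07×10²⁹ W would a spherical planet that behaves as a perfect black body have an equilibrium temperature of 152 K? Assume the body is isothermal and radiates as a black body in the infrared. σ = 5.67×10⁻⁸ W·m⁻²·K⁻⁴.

For an isothermal black-emitting sphere, (1−a)S·πr² = σ·4πr²·T⁴ ⇒ S = 4σT⁴/(1−a).
S = 4·5.67×10⁻⁸·(152)⁴/1.00 = 121.1 W/m².
Flux falls as S = L/(4πd²), so d = √(L/(4πS)) = √(1.07×10²⁹/(4π·121.1)).

d ≈ 8.39×10¹² m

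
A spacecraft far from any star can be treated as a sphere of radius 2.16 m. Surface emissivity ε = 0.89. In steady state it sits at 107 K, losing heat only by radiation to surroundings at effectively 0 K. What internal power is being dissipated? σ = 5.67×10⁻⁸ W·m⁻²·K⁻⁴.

P ≈ 388 W

Steady state: P = εσA T⁴.
A = 4πr² = 58.63 m²; T⁴ = (107)⁴ = 1.311×10⁸ K⁴.
P = 0.89 × 5.67×10⁻⁸ × 58.63 × 1.311×10⁸.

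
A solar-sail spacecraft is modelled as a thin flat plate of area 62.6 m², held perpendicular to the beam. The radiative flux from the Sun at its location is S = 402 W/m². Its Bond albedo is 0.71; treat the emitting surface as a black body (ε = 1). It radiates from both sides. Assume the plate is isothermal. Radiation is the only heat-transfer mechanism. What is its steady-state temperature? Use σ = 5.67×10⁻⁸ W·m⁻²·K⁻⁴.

T ≈ 179 K

At equilibrium, absorbed power = emitted power.
Absorbing cross-section = A = 62.60 m²; emitting surface = 2A = 125.2 m² (ratio 2).
(1−a)S·A_cross = εσ·A_surf·T⁴  ⇒  T⁴ = (1−a)S/(2σ).
T⁴ = 0.290·402/(2·5.67×10⁻⁸) = 1.028×10⁹ K⁴.
T = (1.028×10⁹)^(1/4).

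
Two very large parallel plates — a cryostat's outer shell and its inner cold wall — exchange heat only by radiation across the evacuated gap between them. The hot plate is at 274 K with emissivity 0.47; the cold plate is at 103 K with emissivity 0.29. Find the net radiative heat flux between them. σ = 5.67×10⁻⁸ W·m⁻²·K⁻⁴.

For two infinite grey parallel plates, q = σ(T₁⁴ − T₂⁴)/(1/ε₁ + 1/ε₂ − 1).
T₁⁴ − T₂⁴ = 5.636×10⁹ − 1.126×10⁸ = 5.524×10⁹ K⁴.
1/ε₁ + 1/ε₂ − 1 = 2.128 + 3.448 − 1 = 4.576.
q = 5.67×10⁻⁸ × 5.524×10⁹ / 4.576.

q ≈ 68.4 W/m²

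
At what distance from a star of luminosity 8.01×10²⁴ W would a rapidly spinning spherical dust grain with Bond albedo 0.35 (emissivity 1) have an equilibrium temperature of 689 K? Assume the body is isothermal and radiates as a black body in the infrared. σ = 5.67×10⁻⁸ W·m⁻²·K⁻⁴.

d ≈ 2.85×10⁹ m

For an isothermal black-emitting sphere, (1−a)S·πr² = σ·4πr²·T⁴ ⇒ S = 4σT⁴/(1−a).
S = 4·5.67×10⁻⁸·(689)⁴/0.650 = 78630 W/m².
Flux falls as S = L/(4πd²), so d = √(L/(4πS)) = √(8.01×10²⁴/(4π·78630)).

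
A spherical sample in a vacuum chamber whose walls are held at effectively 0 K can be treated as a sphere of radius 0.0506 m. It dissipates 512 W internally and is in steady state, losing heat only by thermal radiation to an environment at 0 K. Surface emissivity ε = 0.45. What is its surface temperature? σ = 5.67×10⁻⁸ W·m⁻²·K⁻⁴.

Steady state: internal power = radiated power, P = εσA T⁴.
Radiating area A = 4πr² = 0.03217 m².
T⁴ = P/(εσA) = 512/(0.45·5.67×10⁻⁸·0.03217) = 6.237×10¹¹ K⁴.
T = (6.237×10¹¹)^(1/4).

T ≈ 889 K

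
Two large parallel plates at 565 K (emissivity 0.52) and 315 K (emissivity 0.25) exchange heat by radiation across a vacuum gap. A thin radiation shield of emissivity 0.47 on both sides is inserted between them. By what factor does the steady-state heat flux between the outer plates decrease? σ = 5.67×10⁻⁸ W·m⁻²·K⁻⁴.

Without shield: q₀ = σΔ(T⁴)/(1/ε₁+1/ε₂−1) with denominator 4.923.
With shield the two gaps are in series; the resistances add: (1/ε₁+1/ε_s−1)+(1/ε_s+1/ε₂−1) = 3.051+5.128 = 8.178.
Heat-flux ratio q₀/q = 8.178/4.923.

factor ≈ 1.66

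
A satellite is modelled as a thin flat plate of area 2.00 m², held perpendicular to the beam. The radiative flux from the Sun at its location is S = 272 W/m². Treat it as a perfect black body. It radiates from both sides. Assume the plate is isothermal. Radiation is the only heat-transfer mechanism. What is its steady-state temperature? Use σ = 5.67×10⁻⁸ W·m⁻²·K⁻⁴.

T ≈ 221 K

At equilibrium, absorbed power = emitted power.
Absorbing cross-section = A = 2.000 m²; emitting surface = 2A = 4.000 m² (ratio 2).
S·A_cross = εσ·A_surf·T⁴  ⇒  T⁴ = S/(2σ).
T⁴ = 1.00·272/(2·5.67×10⁻⁸) = 2.399×10⁹ K⁴.
T = (2.399×10⁹)^(1/4).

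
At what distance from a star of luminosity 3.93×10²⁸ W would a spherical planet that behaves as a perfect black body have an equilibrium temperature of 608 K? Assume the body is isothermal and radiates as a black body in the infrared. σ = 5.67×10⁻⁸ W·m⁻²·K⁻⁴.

d ≈ 3.18×10¹¹ m

For an isothermal black-emitting sphere, (1−a)S·πr² = σ·4πr²·T⁴ ⇒ S = 4σT⁴/(1−a).
S = 4·5.67×10⁻⁸·(608)⁴/1.00 = 30990 W/m².
Flux falls as S = L/(4πd²), so d = √(L/(4πS)) = √(3.93×10²⁸/(4π·30990)).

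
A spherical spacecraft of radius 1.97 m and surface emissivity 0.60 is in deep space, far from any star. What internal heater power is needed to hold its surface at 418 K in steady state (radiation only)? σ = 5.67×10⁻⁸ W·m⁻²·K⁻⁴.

P = εσ·4πr²·T⁴.
4πr² = 48.77 m²; T⁴ = 3.053×10¹⁰ K⁴.
P = 0.60·5.67×10⁻⁸·48.77·3.053×10¹⁰.

P ≈ 50700 W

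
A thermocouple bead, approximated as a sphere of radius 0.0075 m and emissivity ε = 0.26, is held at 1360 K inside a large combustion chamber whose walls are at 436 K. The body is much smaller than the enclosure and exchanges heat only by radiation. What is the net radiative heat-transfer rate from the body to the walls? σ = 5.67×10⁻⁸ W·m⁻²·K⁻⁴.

P_net ≈ 35.3 W

For a small grey body in a large enclosure: P_net = εσA(T_body⁴ − T_wall⁴).
A = 4πr² = 7.069×10⁻⁴ m²; T_body⁴ − T_wall⁴ = 3.421×10¹² − 3.614×10¹⁰ = 3.385×10¹² K⁴.
|P_net| = 0.26·5.67×10⁻⁸·7.069×10⁻⁴·3.385×10¹².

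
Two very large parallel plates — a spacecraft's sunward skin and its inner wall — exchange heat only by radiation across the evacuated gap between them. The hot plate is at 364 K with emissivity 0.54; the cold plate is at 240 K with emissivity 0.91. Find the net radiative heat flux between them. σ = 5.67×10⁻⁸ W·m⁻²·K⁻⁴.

For two infinite grey parallel plates, q = σ(T₁⁴ − T₂⁴)/(1/ε₁ + 1/ε₂ − 1).
T₁⁴ − T₂⁴ = 1.756×10¹⁰ − 3.318×10⁹ = 1.424×10¹⁰ K⁴.
1/ε₁ + 1/ε₂ − 1 = 1.852 + 1.099 − 1 = 1.951.
q = 5.67×10⁻⁸ × 1.424×10¹⁰ / 1.951.

q ≈ 414 W/m²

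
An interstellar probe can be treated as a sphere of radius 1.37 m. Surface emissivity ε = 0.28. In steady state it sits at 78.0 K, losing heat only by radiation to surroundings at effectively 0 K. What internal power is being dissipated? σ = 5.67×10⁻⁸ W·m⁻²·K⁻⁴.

P ≈ 13.9 W

Steady state: P = εσA T⁴.
A = 4πr² = 23.59 m²; T⁴ = (78.0)⁴ = 3.702×10⁷ K⁴.
P = 0.28 × 5.67×10⁻⁸ × 23.59 × 3.702×10⁷.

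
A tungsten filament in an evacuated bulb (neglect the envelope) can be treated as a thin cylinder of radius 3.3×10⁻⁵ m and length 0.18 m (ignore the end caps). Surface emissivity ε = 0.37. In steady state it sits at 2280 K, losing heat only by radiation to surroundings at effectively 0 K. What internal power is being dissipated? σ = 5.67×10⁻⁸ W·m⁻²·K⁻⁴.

Steady state: P = εσA T⁴.
A = 2πrL = 3.732×10⁻⁵ m²; T⁴ = (2280)⁴ = 2.702×10¹³ K⁴.
P = 0.37 × 5.67×10⁻⁸ × 3.732×10⁻⁵ × 2.702×10¹³.

P ≈ 21.2 W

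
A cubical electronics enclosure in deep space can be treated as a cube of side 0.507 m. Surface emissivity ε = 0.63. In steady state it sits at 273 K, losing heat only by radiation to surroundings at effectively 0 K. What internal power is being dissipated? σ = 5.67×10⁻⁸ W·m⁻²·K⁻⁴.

P ≈ 306 W

Steady state: P = εσA T⁴.
A = 6L² = 1.542 m²; T⁴ = (273)⁴ = 5.555×10⁹ K⁴.
P = 0.63 × 5.67×10⁻⁸ × 1.542 × 5.555×10⁹.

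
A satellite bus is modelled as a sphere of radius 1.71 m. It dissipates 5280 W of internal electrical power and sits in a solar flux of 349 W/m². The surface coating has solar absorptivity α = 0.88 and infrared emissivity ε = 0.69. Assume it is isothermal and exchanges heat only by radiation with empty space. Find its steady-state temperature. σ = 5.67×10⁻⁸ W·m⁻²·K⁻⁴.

T ≈ 274 K

At steady state, absorbed solar power + internal power = radiated power.
Absorbed: α·S·A_cross = 0.88·349·9.186 = 2821 W (cross-section πr²).
Total input = 2821 + 5280 = 8101 W.
Radiated: εσ·A_surf·T⁴ with A_surf = 4πr² = 36.75 m².
T⁴ = 8101/(0.69·5.67×10⁻⁸·36.75) = 5.635×10⁹ K⁴.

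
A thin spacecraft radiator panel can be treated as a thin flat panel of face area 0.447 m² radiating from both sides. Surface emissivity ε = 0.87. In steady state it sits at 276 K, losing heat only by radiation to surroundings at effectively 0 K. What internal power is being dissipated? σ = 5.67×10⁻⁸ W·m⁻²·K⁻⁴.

P ≈ 256 W

Steady state: P = εσA T⁴.
A = 2·0.447 = 0.8940 m²; T⁴ = (276)⁴ = 5.803×10⁹ K⁴.
P = 0.87 × 5.67×10⁻⁸ × 0.8940 × 5.803×10⁹.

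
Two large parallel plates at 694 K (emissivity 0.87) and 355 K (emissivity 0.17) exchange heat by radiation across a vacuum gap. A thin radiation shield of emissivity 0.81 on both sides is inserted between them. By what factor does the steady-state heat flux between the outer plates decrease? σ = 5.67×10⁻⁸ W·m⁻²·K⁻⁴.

factor ≈ 1.24

Without shield: q₀ = σΔ(T⁴)/(1/ε₁+1/ε₂−1) with denominator 6.032.
With shield the two gaps are in series; the resistances add: (1/ε₁+1/ε_s−1)+(1/ε_s+1/ε₂−1) = 1.384+6.117 = 7.501.
Heat-flux ratio q₀/q = 7.501/6.032.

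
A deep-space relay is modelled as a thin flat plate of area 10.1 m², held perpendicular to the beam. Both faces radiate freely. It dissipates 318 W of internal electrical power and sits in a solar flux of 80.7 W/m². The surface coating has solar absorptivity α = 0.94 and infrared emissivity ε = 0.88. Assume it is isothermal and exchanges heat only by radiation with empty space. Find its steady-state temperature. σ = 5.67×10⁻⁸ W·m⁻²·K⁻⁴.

T ≈ 181 K

At steady state, absorbed solar power + internal power = radiated power.
Absorbed: α·S·A_cross = 0.94·80.7·10.10 = 766.2 W (cross-section A).
Total input = 766.2 + 318 = 1084 W.
Radiated: εσ·A_surf·T⁴ with A_surf = 2A = 20.20 m².
T⁴ = 1084/(0.88·5.67×10⁻⁸·20.20) = 1.076×10⁹ K⁴.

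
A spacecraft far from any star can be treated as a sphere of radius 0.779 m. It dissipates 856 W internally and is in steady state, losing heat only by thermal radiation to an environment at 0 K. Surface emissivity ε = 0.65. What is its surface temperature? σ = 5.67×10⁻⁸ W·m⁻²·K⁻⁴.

Steady state: internal power = radiated power, P = εσA T⁴.
Radiating area A = 4πr² = 7.626 m².
T⁴ = P/(εσA) = 856/(0.65·5.67×10⁻⁸·7.626) = 3.046×10⁹ K⁴.
T = (3.046×10⁹)^(1/4).

T ≈ 235 K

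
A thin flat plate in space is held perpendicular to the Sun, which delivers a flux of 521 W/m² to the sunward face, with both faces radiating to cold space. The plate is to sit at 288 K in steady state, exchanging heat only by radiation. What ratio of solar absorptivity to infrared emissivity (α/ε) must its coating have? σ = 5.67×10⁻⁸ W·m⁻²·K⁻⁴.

Balance: αS·A = εσ·2A·T⁴ ⇒ α/ε = 2σT⁴/S.
α/ε = 2·5.67×10⁻⁸·(288)⁴/521 = 2·5.67×10⁻⁸·6.880×10⁹/521.

α/ε ≈ 1.50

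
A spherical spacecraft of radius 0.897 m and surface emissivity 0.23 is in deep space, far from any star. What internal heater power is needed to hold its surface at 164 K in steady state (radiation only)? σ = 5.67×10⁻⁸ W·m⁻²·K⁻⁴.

P = εσ·4πr²·T⁴.
4πr² = 10.11 m²; T⁴ = 7.234×10⁸ K⁴.
P = 0.23·5.67×10⁻⁸·10.11·7.234×10⁸.

P ≈ 95.4 W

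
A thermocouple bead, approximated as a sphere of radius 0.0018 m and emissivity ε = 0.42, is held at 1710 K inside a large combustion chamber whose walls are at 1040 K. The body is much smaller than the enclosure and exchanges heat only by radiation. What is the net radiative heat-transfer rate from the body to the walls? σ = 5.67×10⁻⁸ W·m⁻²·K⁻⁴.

For a small grey body in a large enclosure: P_net = εσA(T_body⁴ − T_wall⁴).
A = 4πr² = 4.072×10⁻⁵ m²; T_body⁴ − T_wall⁴ = 8.550×10¹² − 1.170×10¹² = 7.381×10¹² K⁴.
|P_net| = 0.42·5.67×10⁻⁸·4.072×10⁻⁵·7.381×10¹².

P_net ≈ 7.16 W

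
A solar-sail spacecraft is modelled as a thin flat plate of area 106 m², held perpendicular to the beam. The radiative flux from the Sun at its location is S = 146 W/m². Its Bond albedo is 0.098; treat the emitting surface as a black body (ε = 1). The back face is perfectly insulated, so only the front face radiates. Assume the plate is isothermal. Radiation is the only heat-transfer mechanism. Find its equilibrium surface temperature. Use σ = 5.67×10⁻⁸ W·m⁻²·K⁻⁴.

T ≈ 220 K

At equilibrium, absorbed power = emitted power.
Absorbing cross-section = A = 106.0 m²; emitting surface = A = 106.0 m² (ratio 1).
(1−a)S·A_cross = εσ·A_surf·T⁴  ⇒  T⁴ = (1−a)S/(1σ).
T⁴ = 0.902·146/(1·5.67×10⁻⁸) = 2.323×10⁹ K⁴.
T = (2.323×10⁹)^(1/4).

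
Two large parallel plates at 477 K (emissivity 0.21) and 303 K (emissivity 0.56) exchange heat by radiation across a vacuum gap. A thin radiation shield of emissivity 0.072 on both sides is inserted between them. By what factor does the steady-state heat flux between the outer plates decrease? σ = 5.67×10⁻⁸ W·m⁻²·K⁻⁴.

Without shield: q₀ = σΔ(T⁴)/(1/ε₁+1/ε₂−1) with denominator 5.548.
With shield the two gaps are in series; the resistances add: (1/ε₁+1/ε_s−1)+(1/ε_s+1/ε₂−1) = 17.65+14.67 = 32.33.
Heat-flux ratio q₀/q = 32.33/5.548.

factor ≈ 5.83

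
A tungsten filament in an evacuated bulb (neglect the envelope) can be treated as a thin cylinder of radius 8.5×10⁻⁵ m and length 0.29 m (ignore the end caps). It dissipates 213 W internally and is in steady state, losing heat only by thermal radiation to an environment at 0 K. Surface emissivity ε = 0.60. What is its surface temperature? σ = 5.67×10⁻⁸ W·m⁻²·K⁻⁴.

Steady state: internal power = radiated power, P = εσA T⁴.
Radiating area A = 2πrL = 1.549×10⁻⁴ m².
T⁴ = P/(εσA) = 213/(0.60·5.67×10⁻⁸·1.549×10⁻⁴) = 4.042×10¹³ K⁴.
T = (4.042×10¹³)^(1/4).

T ≈ 2520 K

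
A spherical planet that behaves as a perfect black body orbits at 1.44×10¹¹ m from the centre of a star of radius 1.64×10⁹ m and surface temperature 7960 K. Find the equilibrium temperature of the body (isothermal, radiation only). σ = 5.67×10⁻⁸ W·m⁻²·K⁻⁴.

The star's surface emits σT_*⁴; at distance d the flux is S = σT_*⁴(R_*/d)².
S = 5.67×10⁻⁸·(7960)⁴·(1.64×10⁹/1.44×10¹¹)² = 29530 W/m².
For an isothermal sphere T⁴ = (1−a)S/(4σ) = 1.302×10¹¹ K⁴.

T ≈ 601 K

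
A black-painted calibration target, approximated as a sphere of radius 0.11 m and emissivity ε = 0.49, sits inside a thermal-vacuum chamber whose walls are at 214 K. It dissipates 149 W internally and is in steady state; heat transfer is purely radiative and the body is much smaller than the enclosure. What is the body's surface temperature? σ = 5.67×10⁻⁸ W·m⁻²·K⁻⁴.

For a small grey body in a large enclosure, net radiated power = εσA(T⁴ − T_w⁴).
Steady state: P = εσA(T⁴ − T_w⁴) with A = 4πr² = 0.1521 m².
T⁴ = P/(εσA) + T_w⁴ = 149/(0.49·5.67×10⁻⁸·0.1521) + (214)⁴
    = 3.527×10¹⁰ + 2.097×10⁹ = 3.737×10¹⁰ K⁴.

T ≈ 440 K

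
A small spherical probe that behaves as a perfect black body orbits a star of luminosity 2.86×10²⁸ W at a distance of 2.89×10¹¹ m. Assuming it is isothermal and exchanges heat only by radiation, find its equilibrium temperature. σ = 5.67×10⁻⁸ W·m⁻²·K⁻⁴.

T ≈ 589 K

First find the stellar flux at distance d: S = L/(4πd²) = 2.86×10²⁸/(4π·(2.89×10¹¹)²) = 27250 W/m².
For an isothermal sphere, absorbed (1−a)S·πr² = emitted σ·4πr²·T⁴, so T⁴ = (1−a)S/(4σ).
T⁴ = 1.00·27250/(4·5.67×10⁻⁸) = 1.201×10¹¹ K⁴.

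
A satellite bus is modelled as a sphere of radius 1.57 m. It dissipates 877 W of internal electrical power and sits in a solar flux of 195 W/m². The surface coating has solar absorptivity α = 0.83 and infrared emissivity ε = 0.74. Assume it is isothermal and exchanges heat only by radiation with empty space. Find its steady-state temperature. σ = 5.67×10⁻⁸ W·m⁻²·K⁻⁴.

T ≈ 201 K

At steady state, absorbed solar power + internal power = radiated power.
Absorbed: α·S·A_cross = 0.83·195·7.744 = 1253 W (cross-section πr²).
Total input = 1253 + 877 = 2130 W.
Radiated: εσ·A_surf·T⁴ with A_surf = 4πr² = 30.97 m².
T⁴ = 2130/(0.74·5.67×10⁻⁸·30.97) = 1.639×10⁹ K⁴.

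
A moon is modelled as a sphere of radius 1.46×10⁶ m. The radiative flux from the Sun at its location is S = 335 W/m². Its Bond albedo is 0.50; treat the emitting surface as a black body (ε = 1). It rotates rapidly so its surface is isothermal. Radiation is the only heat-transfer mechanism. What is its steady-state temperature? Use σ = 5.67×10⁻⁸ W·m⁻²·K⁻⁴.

At equilibrium, absorbed power = emitted power.
Absorbing cross-section = πr² = 6.697×10¹² m²; emitting surface = 4πr² = 2.679×10¹³ m² (ratio 4).
(1−a)S·A_cross = εσ·A_surf·T⁴  ⇒  T⁴ = (1−a)S/(4σ).
T⁴ = 0.500·335/(4·5.67×10⁻⁸) = 7.385×10⁸ K⁴.
T = (7.385×10⁸)^(1/4).

T ≈ 165 K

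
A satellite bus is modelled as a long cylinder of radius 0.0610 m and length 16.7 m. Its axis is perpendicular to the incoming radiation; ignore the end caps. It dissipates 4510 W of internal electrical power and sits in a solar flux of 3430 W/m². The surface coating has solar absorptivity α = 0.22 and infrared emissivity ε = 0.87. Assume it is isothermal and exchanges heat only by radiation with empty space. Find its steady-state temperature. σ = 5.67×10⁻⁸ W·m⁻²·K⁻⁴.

At steady state, absorbed solar power + internal power = radiated power.
Absorbed: α·S·A_cross = 0.22·3430·2.037 = 1537 W (cross-section 2rL).
Total input = 1537 + 4510 = 6047 W.
Radiated: εσ·A_surf·T⁴ with A_surf = 2πrL = 6.401 m².
T⁴ = 6047/(0.87·5.67×10⁻⁸·6.401) = 1.915×10¹⁰ K⁴.

T ≈ 372 K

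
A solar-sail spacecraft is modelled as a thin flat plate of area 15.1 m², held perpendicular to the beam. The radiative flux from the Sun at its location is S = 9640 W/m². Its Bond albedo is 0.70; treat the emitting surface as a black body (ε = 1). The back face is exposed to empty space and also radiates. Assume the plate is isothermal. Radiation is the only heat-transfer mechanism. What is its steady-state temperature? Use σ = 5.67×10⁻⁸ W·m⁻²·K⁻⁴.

At equilibrium, absorbed power = emitted power.
Absorbing cross-section = A = 15.10 m²; emitting surface = 2A = 30.20 m² (ratio 2).
(1−a)S·A_cross = εσ·A_surf·T⁴  ⇒  T⁴ = (1−a)S/(2σ).
T⁴ = 0.300·9640/(2·5.67×10⁻⁸) = 2.550×10¹⁰ K⁴.
T = (2.550×10¹⁰)^(1/4).

T ≈ 400 K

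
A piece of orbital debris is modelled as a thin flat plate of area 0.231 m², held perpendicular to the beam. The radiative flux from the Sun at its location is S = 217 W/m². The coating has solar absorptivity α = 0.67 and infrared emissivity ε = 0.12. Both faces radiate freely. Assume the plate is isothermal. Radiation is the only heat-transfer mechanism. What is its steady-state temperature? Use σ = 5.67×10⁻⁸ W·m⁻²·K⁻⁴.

T ≈ 322 K

At equilibrium, absorbed power = emitted power.
Absorbing cross-section = A = 0.2310 m²; emitting surface = 2A = 0.4620 m² (ratio 2).
αS·A_cross = εσ·A_surf·T⁴  ⇒  T⁴ = αS/(ε·2σ).
T⁴ = 0.670·217/(0.12·2·5.67×10⁻⁸) = 1.068×10¹⁰ K⁴.
T = (1.068×10¹⁰)^(1/4).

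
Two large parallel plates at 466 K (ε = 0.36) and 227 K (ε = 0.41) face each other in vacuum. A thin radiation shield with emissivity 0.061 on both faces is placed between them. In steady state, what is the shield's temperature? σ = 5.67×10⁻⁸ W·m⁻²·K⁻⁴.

T_s ≈ 396 K

In steady state the net flux on the hot side equals that on the cold side.
σ(T₁⁴−T_s⁴)/D₁ = σ(T_s⁴−T₂⁴)/D₂, with D₁ = 1/ε₁+1/ε_s−1 = 18.17, D₂ = 1/ε_s+1/ε₂−1 = 17.83.
Solve for T_s⁴: T_s⁴ = (D₂·T₁⁴ + D₁·T₂⁴)/(D₁+D₂) = 2.470×10¹⁰ K⁴.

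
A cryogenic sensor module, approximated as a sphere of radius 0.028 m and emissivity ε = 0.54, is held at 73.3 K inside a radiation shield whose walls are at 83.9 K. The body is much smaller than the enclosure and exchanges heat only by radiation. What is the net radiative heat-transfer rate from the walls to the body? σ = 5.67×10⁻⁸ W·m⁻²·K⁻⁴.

P_net ≈ 0.00624 W

For a small grey body in a large enclosure: P_net = εσA(T_body⁴ − T_wall⁴).
A = 4πr² = 0.009852 m²; T_body⁴ − T_wall⁴ = 2.887×10⁷ − 4.955×10⁷ = -2.068×10⁷ K⁴.
|P_net| = 0.54·5.67×10⁻⁸·0.009852·2.068×10⁷.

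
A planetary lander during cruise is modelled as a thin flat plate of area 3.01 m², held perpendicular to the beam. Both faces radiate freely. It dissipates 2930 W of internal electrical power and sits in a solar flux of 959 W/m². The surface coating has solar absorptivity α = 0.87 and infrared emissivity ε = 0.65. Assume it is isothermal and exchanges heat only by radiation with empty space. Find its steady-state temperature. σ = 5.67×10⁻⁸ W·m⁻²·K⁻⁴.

At steady state, absorbed solar power + internal power = radiated power.
Absorbed: α·S·A_cross = 0.87·959·3.010 = 2511 W (cross-section A).
Total input = 2511 + 2930 = 5441 W.
Radiated: εσ·A_surf·T⁴ with A_surf = 2A = 6.020 m².
T⁴ = 5441/(0.65·5.67×10⁻⁸·6.020) = 2.453×10¹⁰ K⁴.

T ≈ 396 K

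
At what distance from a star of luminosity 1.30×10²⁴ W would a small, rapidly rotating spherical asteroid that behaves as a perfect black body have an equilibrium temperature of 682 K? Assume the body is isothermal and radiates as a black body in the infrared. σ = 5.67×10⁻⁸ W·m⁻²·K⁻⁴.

d ≈ 1.45×10⁹ m

For an isothermal black-emitting sphere, (1−a)S·πr² = σ·4πr²·T⁴ ⇒ S = 4σT⁴/(1−a).
S = 4·5.67×10⁻⁸·(682)⁴/1.00 = 49070 W/m².
Flux falls as S = L/(4πd²), so d = √(L/(4πS)) = √(1.30×10²⁴/(4π·49070)).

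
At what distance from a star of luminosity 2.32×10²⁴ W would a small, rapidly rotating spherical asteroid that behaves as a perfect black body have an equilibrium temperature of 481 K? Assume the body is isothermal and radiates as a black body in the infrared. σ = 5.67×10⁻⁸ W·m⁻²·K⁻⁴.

d ≈ 3.90×10⁹ m

For an isothermal black-emitting sphere, (1−a)S·πr² = σ·4πr²·T⁴ ⇒ S = 4σT⁴/(1−a).
S = 4·5.67×10⁻⁸·(481)⁴/1.00 = 12140 W/m².
Flux falls as S = L/(4πd²), so d = √(L/(4πS)) = √(2.32×10²⁴/(4π·12140)).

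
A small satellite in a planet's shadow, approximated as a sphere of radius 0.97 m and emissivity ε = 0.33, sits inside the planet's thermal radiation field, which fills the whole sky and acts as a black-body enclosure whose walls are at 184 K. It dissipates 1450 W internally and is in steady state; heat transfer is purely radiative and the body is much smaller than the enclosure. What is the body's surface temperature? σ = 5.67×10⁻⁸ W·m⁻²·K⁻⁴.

T ≈ 296 K

For a small grey body in a large enclosure, net radiated power = εσA(T⁴ − T_w⁴).
Steady state: P = εσA(T⁴ − T_w⁴) with A = 4πr² = 11.82 m².
T⁴ = P/(εσA) + T_w⁴ = 1450/(0.33·5.67×10⁻⁸·11.82) + (184)⁴
    = 6.554×10⁹ + 1.146×10⁹ = 7.700×10⁹ K⁴.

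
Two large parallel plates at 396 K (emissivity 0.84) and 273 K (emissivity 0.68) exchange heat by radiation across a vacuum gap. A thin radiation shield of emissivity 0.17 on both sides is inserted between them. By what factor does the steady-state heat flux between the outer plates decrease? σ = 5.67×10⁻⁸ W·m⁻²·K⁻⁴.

Without shield: q₀ = σΔ(T⁴)/(1/ε₁+1/ε₂−1) with denominator 1.661.
With shield the two gaps are in series; the resistances add: (1/ε₁+1/ε_s−1)+(1/ε_s+1/ε₂−1) = 6.073+6.353 = 12.43.
Heat-flux ratio q₀/q = 12.43/1.661.

factor ≈ 7.48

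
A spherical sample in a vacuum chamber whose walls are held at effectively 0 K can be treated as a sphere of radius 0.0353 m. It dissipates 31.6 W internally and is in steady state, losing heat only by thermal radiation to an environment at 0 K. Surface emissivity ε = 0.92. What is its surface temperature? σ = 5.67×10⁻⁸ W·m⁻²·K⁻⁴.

T ≈ 443 K

Steady state: internal power = radiated power, P = εσA T⁴.
Radiating area A = 4πr² = 0.01566 m².
T⁴ = P/(εσA) = 31.6/(0.92·5.67×10⁻⁸·0.01566) = 3.869×10¹⁰ K⁴.
T = (3.869×10¹⁰)^(1/4).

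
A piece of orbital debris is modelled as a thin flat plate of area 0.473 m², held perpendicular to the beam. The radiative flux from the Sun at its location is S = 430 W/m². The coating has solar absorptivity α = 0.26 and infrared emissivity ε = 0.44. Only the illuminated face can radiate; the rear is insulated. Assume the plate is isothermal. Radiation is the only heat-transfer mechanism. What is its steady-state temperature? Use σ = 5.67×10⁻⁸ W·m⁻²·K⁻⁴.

T ≈ 259 K

At equilibrium, absorbed power = emitted power.
Absorbing cross-section = A = 0.4730 m²; emitting surface = A = 0.4730 m² (ratio 1).
αS·A_cross = εσ·A_surf·T⁴  ⇒  T⁴ = αS/(ε·1σ).
T⁴ = 0.260·430/(0.44·1·5.67×10⁻⁸) = 4.481×10⁹ K⁴.
T = (4.481×10⁹)^(1/4).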